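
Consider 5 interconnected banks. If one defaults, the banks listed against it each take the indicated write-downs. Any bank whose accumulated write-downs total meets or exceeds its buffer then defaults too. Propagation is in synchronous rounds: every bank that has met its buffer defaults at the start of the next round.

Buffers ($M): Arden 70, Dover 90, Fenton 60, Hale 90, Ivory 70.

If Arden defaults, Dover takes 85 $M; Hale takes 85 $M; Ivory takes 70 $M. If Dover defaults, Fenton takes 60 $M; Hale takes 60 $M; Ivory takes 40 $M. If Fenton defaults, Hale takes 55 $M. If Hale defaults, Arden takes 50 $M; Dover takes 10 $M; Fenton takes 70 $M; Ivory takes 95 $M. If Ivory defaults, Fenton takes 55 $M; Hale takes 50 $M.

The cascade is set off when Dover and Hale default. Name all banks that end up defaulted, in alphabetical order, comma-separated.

Dover, Fenton, Hale, Ivory

Round 1 — Dover, Hale default (initial).
  Arden: +50 → 50 < 70
  Fenton: +60+70 → 130 ≥ 60
  Ivory: +40+95 → 135 ≥ 70
Round 2 — Fenton, Ivory default.
No further defaults.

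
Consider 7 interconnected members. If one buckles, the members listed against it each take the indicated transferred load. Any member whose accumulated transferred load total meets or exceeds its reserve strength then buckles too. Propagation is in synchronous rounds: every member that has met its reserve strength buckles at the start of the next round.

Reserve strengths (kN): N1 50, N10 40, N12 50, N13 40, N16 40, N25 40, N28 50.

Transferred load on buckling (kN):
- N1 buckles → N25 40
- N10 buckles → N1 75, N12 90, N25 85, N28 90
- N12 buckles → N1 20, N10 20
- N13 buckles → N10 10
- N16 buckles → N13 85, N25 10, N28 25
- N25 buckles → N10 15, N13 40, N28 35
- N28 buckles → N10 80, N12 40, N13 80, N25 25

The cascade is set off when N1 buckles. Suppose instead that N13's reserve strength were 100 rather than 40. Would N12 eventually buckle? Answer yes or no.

With N13's reserve strength at 100:
Round 1 — N1 buckles (initial).
  N25: +40 → 40 ≥ 40
Round 2 — N25 buckles.
  N10: +15 → 15 < 40
  N13: +40 → 40 < 100
  N28: +35 → 35 < 50
No further bucklings.

no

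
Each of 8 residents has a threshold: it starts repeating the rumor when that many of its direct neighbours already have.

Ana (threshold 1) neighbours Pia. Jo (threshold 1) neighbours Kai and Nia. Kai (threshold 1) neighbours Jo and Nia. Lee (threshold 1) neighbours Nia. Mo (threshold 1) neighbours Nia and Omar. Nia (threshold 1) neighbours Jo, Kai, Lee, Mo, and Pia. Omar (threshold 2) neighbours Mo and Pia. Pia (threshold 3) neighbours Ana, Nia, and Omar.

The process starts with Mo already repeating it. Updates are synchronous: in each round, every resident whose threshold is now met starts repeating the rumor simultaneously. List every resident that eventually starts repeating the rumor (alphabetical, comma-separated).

Round 1 — Mo starts repeating the rumor (initial).
Round 2 — checking thresholds:
  Nia: 1 of 5 neighbours ≥ 1, starts repeating the rumor.
  Omar: 1 of 2 neighbours < 2, below threshold.
Round 3 — checking thresholds:
  Jo: 1 of 2 neighbours ≥ 1, starts repeating the rumor.
  Kai: 1 of 2 neighbours ≥ 1, starts repeating the rumor.
  Lee: 1 of 1 neighbours ≥ 1, starts repeating the rumor.
  Omar: 1 of 2 neighbours < 2, below threshold.
  Pia: 1 of 3 neighbours < 3, below threshold.
Round 4 — no new spreads; cascade stops.

Jo, Kai, Lee, Mo, Nia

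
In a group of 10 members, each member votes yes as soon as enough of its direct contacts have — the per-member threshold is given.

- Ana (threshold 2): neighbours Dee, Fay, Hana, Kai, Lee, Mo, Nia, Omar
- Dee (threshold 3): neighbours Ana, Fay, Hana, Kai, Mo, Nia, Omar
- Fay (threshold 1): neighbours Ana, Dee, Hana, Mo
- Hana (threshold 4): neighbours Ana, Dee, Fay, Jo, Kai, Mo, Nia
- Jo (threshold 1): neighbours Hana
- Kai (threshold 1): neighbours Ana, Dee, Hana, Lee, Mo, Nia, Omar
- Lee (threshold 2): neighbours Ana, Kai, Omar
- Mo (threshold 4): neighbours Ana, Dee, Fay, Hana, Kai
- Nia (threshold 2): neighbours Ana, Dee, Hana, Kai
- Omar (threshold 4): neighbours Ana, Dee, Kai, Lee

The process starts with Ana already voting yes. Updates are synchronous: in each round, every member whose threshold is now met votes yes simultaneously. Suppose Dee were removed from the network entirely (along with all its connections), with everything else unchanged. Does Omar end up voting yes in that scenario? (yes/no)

no

With Dee removed:
Round 1 — Ana votes yes (initial).
Round 2 — checking thresholds:
  Fay: 1 of 3 neighbours ≥ 1, votes yes.
  Hana: 1 of 6 neighbours < 4, below threshold.
  Kai: 1 of 6 neighbours ≥ 1, votes yes.
  Lee: 1 of 3 neighbours < 2, below threshold.
  Mo: 1 of 4 neighbours < 4, below threshold.
  Nia: 1 of 3 neighbours < 2, below threshold.
  Omar: 1 of 3 neighbours < 4, below threshold.
Round 3 — checking thresholds:
  Hana: 3 of 6 neighbours < 4, below threshold.
  Lee: 2 of 3 neighbours ≥ 2, votes yes.
  Mo: 3 of 4 neighbours < 4, below threshold.
  Nia: 2 of 3 neighbours ≥ 2, votes yes.
  Omar: 2 of 3 neighbours < 4, below threshold.
Round 4 — checking thresholds:
  Hana: 4 of 6 neighbours ≥ 4, votes yes.
  Mo: 3 of 4 neighbours < 4, below threshold.
  Omar: 3 of 3 neighbours < 4, below threshold.
Round 5 — checking thresholds:
  Jo: 1 of 1 neighbours ≥ 1, votes yes.
  Mo: 4 of 4 neighbours ≥ 4, votes yes.
  Omar: 3 of 3 neighbours < 4, below threshold.
Round 6 — no new yes votes; cascade stops.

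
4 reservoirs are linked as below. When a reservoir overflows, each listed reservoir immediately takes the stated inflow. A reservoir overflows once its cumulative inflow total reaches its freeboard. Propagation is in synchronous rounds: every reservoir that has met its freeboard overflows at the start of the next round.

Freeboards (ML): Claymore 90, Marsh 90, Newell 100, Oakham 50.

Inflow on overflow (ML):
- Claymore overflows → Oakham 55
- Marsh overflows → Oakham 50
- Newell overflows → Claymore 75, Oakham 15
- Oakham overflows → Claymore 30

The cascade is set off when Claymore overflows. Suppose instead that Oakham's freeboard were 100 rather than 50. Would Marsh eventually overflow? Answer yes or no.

no

With Oakham's freeboard at 100:
Round 1 — Claymore overflows (initial).
  Oakham: +55 → 55 < 100
No further overflows.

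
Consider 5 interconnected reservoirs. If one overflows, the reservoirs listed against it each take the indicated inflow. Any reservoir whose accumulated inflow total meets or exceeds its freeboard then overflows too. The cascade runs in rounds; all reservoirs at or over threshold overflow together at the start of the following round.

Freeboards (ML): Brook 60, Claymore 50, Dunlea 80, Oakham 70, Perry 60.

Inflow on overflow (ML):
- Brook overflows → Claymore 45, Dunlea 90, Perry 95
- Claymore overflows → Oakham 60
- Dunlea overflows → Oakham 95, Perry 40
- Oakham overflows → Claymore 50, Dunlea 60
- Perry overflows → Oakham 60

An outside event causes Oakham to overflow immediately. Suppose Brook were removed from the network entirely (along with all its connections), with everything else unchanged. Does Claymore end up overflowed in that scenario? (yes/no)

yes

With Brook removed:
Round 1 — Oakham overflows (initial).
  Claymore: +50 → 50 ≥ 50
  Dunlea: +60 → 60 < 80
Round 2 — Claymore overflows.
No further overflows.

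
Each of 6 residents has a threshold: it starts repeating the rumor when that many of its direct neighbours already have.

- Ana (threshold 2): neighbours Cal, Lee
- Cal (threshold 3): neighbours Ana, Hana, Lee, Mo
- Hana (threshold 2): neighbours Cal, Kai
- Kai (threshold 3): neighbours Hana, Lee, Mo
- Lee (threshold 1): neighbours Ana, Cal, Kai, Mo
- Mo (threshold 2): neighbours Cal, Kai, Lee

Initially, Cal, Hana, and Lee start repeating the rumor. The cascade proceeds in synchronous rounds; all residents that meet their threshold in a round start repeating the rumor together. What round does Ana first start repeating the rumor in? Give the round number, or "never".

Round 1 — Cal, Hana, Lee start repeating the rumor (initial).
Round 2 — checking thresholds:
  Ana: 2 of 2 neighbours ≥ 2, starts repeating the rumor.
  Kai: 2 of 3 neighbours < 3, holds.
  Mo: 2 of 3 neighbours ≥ 2, starts repeating the rumor.
Round 3 — checking thresholds:
  Kai: 3 of 3 neighbours ≥ 3, starts repeating the rumor.
Round 4 — no new spreads; cascade stops.

2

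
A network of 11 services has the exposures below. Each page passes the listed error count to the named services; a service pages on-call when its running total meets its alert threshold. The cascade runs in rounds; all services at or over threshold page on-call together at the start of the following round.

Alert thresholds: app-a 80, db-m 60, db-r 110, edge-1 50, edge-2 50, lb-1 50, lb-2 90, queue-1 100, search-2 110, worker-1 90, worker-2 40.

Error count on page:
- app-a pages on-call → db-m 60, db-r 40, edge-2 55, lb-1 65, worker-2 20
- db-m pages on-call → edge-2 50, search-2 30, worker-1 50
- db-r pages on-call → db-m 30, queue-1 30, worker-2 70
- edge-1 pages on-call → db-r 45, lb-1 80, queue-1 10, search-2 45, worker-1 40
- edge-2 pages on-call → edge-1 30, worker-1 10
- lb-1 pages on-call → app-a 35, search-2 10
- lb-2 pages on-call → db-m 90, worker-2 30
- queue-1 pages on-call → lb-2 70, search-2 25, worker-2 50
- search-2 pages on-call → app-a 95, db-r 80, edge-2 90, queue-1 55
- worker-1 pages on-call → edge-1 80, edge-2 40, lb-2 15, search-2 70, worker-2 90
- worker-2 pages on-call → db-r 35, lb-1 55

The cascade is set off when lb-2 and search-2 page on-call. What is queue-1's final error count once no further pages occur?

85

Round 1 — lb-2, search-2 page on-call (initial).
  app-a: +95 → 95 ≥ 80
  db-m: +90 → 90 ≥ 60
  db-r: +80 → 80 < 110
  edge-2: +90 → 90 ≥ 50
  queue-1: +55 → 55 < 100
  worker-2: +30 → 30 < 40
Round 2 — app-a, db-m, edge-2 page on-call.
  db-r: +40 → 120 ≥ 110
  edge-1: +30 → 30 < 50
  lb-1: +65 → 65 ≥ 50
  worker-1: +50+10 → 60 < 90
  worker-2: +20 → 50 ≥ 40
Round 3 — db-r, lb-1, worker-2 page on-call.
  queue-1: +30 → 85 < 100
No further pages.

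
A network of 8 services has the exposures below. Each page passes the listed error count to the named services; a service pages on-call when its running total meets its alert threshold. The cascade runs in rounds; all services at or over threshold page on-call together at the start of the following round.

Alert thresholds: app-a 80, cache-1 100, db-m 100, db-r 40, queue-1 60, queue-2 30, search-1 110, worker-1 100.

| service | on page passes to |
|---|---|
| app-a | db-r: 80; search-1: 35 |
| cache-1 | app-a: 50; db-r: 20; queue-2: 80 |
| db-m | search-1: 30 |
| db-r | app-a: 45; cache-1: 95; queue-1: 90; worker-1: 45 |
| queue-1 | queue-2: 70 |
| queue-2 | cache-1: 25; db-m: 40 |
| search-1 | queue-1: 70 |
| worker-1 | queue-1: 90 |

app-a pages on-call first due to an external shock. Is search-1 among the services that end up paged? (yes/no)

no

Round 1 — app-a pages on-call (initial).
  db-r: +80 → 80 ≥ 40
  search-1: +35 → 35 < 110
Round 2 — db-r pages on-call.
  cache-1: +95 → 95 < 100
  queue-1: +90 → 90 ≥ 60
  worker-1: +45 → 45 < 100
Round 3 — queue-1 pages on-call.
  queue-2: +70 → 70 ≥ 30
Round 4 — queue-2 pages on-call.
  cache-1: +25 → 120 ≥ 100
  db-m: +40 → 40 < 100
Round 5 — cache-1 pages on-call.
No further pages.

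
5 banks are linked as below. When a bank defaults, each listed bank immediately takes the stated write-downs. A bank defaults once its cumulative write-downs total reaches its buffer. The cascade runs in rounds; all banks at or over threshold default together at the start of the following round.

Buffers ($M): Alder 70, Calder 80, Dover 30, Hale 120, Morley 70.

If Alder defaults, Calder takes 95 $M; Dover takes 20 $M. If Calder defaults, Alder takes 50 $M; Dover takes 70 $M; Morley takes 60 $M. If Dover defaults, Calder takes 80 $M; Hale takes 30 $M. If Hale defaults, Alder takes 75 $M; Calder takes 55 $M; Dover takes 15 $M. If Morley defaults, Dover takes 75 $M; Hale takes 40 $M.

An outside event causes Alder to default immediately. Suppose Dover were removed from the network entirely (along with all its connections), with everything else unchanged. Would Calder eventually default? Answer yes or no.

yes

With Dover removed:
Round 1 — Alder defaults (initial).
  Calder: +95 → 95 ≥ 80
Round 2 — Calder defaults.
  Morley: +60 → 60 < 70
No further defaults.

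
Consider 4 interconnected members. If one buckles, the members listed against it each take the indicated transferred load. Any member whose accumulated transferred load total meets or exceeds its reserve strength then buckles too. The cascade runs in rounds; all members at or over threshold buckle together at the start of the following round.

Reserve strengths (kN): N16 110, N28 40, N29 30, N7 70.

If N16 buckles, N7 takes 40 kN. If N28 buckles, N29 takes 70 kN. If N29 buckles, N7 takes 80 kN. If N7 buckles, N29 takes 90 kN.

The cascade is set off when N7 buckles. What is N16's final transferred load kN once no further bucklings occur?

0

Round 1 — N7 buckles (initial).
  N29: +90 → 90 ≥ 30
Round 2 — N29 buckles.
No further bucklings.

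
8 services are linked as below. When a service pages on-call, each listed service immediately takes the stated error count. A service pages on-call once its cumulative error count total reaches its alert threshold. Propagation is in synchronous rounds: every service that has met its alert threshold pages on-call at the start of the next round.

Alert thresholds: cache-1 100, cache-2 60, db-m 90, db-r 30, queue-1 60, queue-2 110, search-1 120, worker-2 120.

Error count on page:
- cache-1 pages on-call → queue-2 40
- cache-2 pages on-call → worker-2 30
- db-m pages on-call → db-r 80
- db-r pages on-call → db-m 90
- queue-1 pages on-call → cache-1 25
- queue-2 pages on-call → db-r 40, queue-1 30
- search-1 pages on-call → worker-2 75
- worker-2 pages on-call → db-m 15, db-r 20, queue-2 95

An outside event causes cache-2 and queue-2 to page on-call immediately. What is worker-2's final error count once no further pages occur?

Round 1 — cache-2, queue-2 page on-call (initial).
  db-r: +40 → 40 ≥ 30
  queue-1: +30 → 30 < 60
  worker-2: +30 → 30 < 120
Round 2 — db-r pages on-call.
  db-m: +90 → 90 ≥ 90
Round 3 — db-m pages on-call.
No further pages.

30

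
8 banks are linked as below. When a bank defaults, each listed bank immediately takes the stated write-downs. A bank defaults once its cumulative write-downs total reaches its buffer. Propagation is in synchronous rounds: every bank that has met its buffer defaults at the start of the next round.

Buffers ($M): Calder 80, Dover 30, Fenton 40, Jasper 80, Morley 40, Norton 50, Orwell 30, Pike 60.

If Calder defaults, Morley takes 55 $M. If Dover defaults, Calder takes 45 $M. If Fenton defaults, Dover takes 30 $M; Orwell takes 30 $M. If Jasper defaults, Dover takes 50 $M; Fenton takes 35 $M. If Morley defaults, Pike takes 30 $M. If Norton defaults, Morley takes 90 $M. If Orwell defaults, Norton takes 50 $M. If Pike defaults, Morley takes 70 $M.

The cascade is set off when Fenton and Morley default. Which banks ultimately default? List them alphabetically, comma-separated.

Dover, Fenton, Morley, Norton, Orwell

Round 1 — Fenton, Morley default (initial).
  Dover: +30 → 30 ≥ 30
  Orwell: +30 → 30 ≥ 30
  Pike: +30 → 30 < 60
Round 2 — Dover, Orwell default.
  Calder: +45 → 45 < 80
  Norton: +50 → 50 ≥ 50
Round 3 — Norton defaults.
No further defaults.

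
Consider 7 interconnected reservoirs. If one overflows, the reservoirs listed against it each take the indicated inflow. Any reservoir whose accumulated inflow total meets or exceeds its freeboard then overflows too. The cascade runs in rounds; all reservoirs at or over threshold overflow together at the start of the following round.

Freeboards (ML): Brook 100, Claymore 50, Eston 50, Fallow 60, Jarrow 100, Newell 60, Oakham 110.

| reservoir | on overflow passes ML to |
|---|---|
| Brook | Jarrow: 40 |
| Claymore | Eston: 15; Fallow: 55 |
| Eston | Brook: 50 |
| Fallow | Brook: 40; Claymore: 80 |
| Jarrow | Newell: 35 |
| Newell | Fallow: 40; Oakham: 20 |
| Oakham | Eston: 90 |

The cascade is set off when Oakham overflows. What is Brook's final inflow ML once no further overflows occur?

50

Round 1 — Oakham overflows (initial).
  Eston: +90 → 90 ≥ 50
Round 2 — Eston overflows.
  Brook: +50 → 50 < 100
No further overflows.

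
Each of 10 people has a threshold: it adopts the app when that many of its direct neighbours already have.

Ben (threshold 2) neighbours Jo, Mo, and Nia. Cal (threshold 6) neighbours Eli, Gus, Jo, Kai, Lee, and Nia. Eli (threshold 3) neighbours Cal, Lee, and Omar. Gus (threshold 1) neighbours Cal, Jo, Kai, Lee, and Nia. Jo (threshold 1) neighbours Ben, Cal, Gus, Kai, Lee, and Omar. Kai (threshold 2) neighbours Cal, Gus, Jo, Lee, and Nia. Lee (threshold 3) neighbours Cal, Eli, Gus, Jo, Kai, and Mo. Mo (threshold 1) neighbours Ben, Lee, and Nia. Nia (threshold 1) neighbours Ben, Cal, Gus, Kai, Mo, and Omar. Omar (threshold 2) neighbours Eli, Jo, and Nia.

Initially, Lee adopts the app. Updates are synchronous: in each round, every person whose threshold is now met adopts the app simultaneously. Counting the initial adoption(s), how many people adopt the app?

Round 1 — Lee adopts the app (initial).
Round 2 — checking thresholds:
  Cal: 1 of 6 neighbours < 6, below threshold.
  Eli: 1 of 3 neighbours < 3, below threshold.
  Gus: 1 of 5 neighbours ≥ 1, adopts the app.
  Jo: 1 of 6 neighbours ≥ 1, adopts the app.
  Kai: 1 of 5 neighbours < 2, below threshold.
  Mo: 1 of 3 neighbours ≥ 1, adopts the app.
Round 3 — checking thresholds:
  Ben: 2 of 3 neighbours ≥ 2, adopts the app.
  Cal: 3 of 6 neighbours < 6, below threshold.
  Eli: 1 of 3 neighbours < 3, below threshold.
  Kai: 3 of 5 neighbours ≥ 2, adopts the app.
  Nia: 2 of 6 neighbours ≥ 1, adopts the app.
  Omar: 1 of 3 neighbours < 2, below threshold.
Round 4 — checking thresholds:
  Cal: 5 of 6 neighbours < 6, below threshold.
  Eli: 1 of 3 neighbours < 3, below threshold.
  Omar: 2 of 3 neighbours ≥ 2, adopts the app.
Round 5 — no new adoptions; cascade stops.

8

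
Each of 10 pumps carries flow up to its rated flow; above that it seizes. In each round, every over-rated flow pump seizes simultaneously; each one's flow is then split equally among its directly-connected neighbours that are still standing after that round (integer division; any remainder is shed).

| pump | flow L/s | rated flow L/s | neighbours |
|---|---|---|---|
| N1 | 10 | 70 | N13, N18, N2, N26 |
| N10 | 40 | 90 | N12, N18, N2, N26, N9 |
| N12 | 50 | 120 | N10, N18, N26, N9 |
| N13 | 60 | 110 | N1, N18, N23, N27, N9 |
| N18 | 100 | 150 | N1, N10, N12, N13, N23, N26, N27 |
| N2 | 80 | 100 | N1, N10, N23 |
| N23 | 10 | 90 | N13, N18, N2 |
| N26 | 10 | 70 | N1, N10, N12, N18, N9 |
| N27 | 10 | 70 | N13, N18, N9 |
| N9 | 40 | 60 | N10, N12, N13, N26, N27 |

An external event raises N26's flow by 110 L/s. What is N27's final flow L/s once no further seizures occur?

Round 1 — N26 at 120 > 70. N26 seizes.
  N26 sheds 120 L/s to N1, N10, N12, N18, N9: 24 each.
    N1: 10+24 = 34 ≤ 70
    N10: 40+24 = 64 ≤ 90
    N12: 50+24 = 74 ≤ 120
    N18: 100+24 = 124 ≤ 150
    N9: 40+24 = 64 > 60
Round 2 — N9 seizes.
  N9 sheds 64 L/s to N10, N12, N13, N27: 16 each.
    N10: 64+16 = 80 ≤ 90
    N12: 74+16 = 90 ≤ 120
    N13: 60+16 = 76 ≤ 110
    N27: 10+16 = 26 ≤ 70
No further seizures.

26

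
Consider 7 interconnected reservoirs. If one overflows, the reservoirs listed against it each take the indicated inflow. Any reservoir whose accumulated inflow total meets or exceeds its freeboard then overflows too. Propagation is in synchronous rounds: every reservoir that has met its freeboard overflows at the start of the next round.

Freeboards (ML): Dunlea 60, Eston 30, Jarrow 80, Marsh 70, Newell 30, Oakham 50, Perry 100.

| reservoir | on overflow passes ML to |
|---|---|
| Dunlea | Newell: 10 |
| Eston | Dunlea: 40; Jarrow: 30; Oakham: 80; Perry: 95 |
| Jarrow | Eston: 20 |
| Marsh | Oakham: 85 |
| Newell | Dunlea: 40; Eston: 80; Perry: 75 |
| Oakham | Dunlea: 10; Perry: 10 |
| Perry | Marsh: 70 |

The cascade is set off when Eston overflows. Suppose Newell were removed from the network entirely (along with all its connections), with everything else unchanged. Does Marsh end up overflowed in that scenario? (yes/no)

yes

With Newell removed:
Round 1 — Eston overflows (initial).
  Dunlea: +40 → 40 < 60
  Jarrow: +30 → 30 < 80
  Oakham: +80 → 80 ≥ 50
  Perry: +95 → 95 < 100
Round 2 — Oakham overflows.
  Dunlea: +10 → 50 < 60
  Perry: +10 → 105 ≥ 100
Round 3 — Perry overflows.
  Marsh: +70 → 70 ≥ 70
Round 4 — Marsh overflows.
No further overflows.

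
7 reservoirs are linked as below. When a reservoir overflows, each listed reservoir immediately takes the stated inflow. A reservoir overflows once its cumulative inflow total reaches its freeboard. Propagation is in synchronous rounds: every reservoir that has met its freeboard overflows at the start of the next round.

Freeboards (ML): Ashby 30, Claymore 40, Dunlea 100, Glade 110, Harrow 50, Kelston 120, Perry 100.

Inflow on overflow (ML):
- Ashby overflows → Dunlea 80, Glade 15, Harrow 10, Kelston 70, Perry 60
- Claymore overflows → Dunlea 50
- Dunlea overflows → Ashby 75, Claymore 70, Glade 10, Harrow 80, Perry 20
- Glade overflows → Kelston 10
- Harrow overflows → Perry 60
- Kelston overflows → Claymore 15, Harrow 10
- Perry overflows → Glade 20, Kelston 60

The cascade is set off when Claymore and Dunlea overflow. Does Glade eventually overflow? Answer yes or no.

Round 1 — Claymore, Dunlea overflow (initial).
  Ashby: +75 → 75 ≥ 30
  Glade: +10 → 10 < 110
  Harrow: +80 → 80 ≥ 50
  Perry: +20 → 20 < 100
Round 2 — Ashby, Harrow overflow.
  Glade: +15 → 25 < 110
  Kelston: +70 → 70 < 120
  Perry: +60+60 → 140 ≥ 100
Round 3 — Perry overflows.
  Glade: +20 → 45 < 110
  Kelston: +60 → 130 ≥ 120
Round 4 — Kelston overflows.
No further overflows.

no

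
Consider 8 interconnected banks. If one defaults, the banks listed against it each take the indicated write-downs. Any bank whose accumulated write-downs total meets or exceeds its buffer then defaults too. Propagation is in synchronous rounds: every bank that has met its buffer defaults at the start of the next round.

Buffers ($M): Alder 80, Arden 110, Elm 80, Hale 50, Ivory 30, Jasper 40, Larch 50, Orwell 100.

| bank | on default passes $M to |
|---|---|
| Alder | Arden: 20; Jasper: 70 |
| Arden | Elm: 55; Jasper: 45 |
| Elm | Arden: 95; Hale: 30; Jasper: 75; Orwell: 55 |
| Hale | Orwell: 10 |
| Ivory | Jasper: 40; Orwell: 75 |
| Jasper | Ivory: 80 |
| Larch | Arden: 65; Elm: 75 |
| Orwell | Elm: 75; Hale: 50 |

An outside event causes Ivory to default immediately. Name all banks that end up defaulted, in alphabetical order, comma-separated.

Ivory, Jasper

Round 1 — Ivory defaults (initial).
  Jasper: +40 → 40 ≥ 40
  Orwell: +75 → 75 < 100
Round 2 — Jasper defaults.
No further defaults.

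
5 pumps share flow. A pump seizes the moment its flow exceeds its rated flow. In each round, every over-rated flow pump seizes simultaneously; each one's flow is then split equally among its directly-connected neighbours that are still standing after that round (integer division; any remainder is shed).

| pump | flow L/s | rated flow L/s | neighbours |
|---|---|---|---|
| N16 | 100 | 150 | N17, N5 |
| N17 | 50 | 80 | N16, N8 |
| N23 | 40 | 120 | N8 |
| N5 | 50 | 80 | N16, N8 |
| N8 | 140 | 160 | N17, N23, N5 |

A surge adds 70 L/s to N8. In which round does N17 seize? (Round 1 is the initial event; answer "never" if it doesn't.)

2

Round 1 — N8 at 210 > 160. N8 seizes.
  N8 sheds 210 L/s to N17, N23, N5: 70 each.
    N17: 50+70 = 120 > 80
    N23: 40+70 = 110 ≤ 120
    N5: 50+70 = 120 > 80
Round 2 — N17, N5 seize.
  N17 sheds 120 L/s to N16: 120 each.
    N16: 100+120 = 220 > 150
  N5 sheds 120 L/s to N16: 120 each.
    N16: 220+120 = 340 > 150
Round 3 — N16 seizes.
  N16 sheds 340 L/s: no online neighbours, lost.
No further seizures.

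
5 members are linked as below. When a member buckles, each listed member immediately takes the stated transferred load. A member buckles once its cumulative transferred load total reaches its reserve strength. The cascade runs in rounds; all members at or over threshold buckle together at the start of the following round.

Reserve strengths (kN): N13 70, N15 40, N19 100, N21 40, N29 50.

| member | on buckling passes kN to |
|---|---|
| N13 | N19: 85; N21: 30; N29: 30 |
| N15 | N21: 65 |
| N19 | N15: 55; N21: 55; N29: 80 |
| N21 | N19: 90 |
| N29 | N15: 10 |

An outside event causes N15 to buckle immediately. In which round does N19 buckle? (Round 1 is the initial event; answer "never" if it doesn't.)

never

Round 1 — N15 buckles (initial).
  N21: +65 → 65 ≥ 40
Round 2 — N21 buckles.
  N19: +90 → 90 < 100
No further bucklings.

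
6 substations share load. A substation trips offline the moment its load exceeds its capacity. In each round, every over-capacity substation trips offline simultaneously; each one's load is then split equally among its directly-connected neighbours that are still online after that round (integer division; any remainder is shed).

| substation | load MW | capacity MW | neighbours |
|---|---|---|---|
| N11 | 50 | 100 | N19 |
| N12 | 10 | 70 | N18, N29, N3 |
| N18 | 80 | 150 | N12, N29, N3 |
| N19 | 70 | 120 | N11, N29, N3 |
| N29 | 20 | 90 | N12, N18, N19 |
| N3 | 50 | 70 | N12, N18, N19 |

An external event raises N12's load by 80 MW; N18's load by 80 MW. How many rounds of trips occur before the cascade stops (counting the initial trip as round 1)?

Round 1 — N12 at 90 > 70; N18 at 160 > 150. N12, N18 trip offline.
  N12 sheds 90 MW to N29, N3: 45 each.
    N29: 20+45 = 65 ≤ 90
    N3: 50+45 = 95 > 70
  N18 sheds 160 MW to N29, N3: 80 each.
    N29: 65+80 = 145 > 90
    N3: 95+80 = 175 > 70
Round 2 — N29, N3 trip offline.
  N29 sheds 145 MW to N19: 145 each.
    N19: 70+145 = 215 > 120
  N3 sheds 175 MW to N19: 175 each.
    N19: 215+175 = 390 > 120
Round 3 — N19 trips offline.
  N19 sheds 390 MW to N11: 390 each.
    N11: 50+390 = 440 > 100
Round 4 — N11 trips offline.
  N11 sheds 440 MW: no online neighbours, lost.
No further trips.

4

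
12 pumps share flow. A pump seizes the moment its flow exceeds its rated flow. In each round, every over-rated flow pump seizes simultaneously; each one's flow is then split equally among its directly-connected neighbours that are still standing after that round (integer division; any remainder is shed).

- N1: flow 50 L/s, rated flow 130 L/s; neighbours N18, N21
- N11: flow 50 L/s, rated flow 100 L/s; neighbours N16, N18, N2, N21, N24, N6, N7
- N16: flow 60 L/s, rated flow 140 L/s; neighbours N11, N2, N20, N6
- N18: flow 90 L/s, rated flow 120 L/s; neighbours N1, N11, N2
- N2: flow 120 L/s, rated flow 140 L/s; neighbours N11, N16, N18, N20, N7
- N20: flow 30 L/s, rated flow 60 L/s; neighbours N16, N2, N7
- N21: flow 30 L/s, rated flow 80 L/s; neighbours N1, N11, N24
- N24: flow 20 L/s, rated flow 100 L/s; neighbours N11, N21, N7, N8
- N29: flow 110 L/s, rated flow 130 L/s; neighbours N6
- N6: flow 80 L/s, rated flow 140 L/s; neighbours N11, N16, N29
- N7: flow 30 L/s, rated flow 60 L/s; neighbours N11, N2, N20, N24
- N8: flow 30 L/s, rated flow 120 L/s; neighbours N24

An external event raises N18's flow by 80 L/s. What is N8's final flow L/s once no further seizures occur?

Round 1 — N18 at 170 > 120. N18 seizes.
  N18 sheds 170 L/s to N1, N11, N2: 56 each (2 lost).
    N1: 50+56 = 106 ≤ 130
    N11: 50+56 = 106 > 100
    N2: 120+56 = 176 > 140
Round 2 — N11, N2 seize.
  N11 sheds 106 L/s to N16, N21, N24, N6, N7: 21 each (1 lost).
    N16: 60+21 = 81 ≤ 140
    N21: 30+21 = 51 ≤ 80
    N24: 20+21 = 41 ≤ 100
    N6: 80+21 = 101 ≤ 140
    N7: 30+21 = 51 ≤ 60
  N2 sheds 176 L/s to N16, N20, N7: 58 each (2 lost).
    N16: 81+58 = 139 ≤ 140
    N20: 30+58 = 88 > 60
    N7: 51+58 = 109 > 60
Round 3 — N20, N7 seize.
  N20 sheds 88 L/s to N16: 88 each.
    N16: 139+88 = 227 > 140
  N7 sheds 109 L/s to N24: 109 each.
    N24: 41+109 = 150 > 100
Round 4 — N16, N24 seize.
  N16 sheds 227 L/s to N6: 227 each.
    N6: 101+227 = 328 > 140
  N24 sheds 150 L/s to N21, N8: 75 each.
    N21: 51+75 = 126 > 80
    N8: 30+75 = 105 ≤ 120
Round 5 — N21, N6 seize.
  N21 sheds 126 L/s to N1: 126 each.
    N1: 106+126 = 232 > 130
  N6 sheds 328 L/s to N29: 328 each.
    N29: 110+328 = 438 > 130
Round 6 — N1, N29 seize.
  N1 sheds 232 L/s: no online neighbours, lost.
  N29 sheds 438 L/s: no online neighbours, lost.
No further seizures.

105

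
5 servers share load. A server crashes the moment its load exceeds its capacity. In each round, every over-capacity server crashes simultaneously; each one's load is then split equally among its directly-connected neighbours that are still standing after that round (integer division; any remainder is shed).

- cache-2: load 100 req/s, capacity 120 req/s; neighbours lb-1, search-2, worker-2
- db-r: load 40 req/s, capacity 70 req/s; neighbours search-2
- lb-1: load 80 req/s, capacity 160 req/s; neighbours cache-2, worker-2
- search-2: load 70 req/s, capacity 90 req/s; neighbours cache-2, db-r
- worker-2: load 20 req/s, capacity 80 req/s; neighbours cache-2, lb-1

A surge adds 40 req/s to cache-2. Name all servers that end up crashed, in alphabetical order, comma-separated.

Round 1 — cache-2 at 140 > 120. cache-2 crashes.
  cache-2 sheds 140 req/s to lb-1, search-2, worker-2: 46 each (2 lost).
    lb-1: 80+46 = 126 ≤ 160
    search-2: 70+46 = 116 > 90
    worker-2: 20+46 = 66 ≤ 80
Round 2 — search-2 crashes.
  search-2 sheds 116 req/s to db-r: 116 each.
    db-r: 40+116 = 156 > 70
Round 3 — db-r crashes.
  db-r sheds 156 req/s: no online neighbours, lost.
No further crashes.

cache-2, db-r, search-2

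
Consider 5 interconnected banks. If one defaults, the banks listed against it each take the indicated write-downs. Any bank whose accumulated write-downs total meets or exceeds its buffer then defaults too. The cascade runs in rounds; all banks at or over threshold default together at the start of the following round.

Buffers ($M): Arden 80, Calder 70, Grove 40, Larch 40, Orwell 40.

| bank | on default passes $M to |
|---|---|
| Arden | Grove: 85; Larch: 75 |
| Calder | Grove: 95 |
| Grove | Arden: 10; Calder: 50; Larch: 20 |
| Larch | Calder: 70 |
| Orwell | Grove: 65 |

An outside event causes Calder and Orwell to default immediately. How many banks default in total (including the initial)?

3

Round 1 — Calder, Orwell default (initial).
  Grove: +95+65 → 160 ≥ 40
Round 2 — Grove defaults.
  Arden: +10 → 10 < 80
  Larch: +20 → 20 < 40
No further defaults.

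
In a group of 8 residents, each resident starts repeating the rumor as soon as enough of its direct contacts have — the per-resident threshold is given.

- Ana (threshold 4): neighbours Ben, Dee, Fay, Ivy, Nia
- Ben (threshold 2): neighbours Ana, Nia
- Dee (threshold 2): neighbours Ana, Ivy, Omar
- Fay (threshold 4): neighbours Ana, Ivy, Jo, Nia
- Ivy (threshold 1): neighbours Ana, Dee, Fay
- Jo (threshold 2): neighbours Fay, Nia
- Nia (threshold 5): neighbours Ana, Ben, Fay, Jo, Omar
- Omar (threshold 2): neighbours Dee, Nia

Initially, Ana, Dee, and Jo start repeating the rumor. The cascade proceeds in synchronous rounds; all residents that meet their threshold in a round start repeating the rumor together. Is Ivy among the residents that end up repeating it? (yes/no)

Round 1 — Ana, Dee, Jo start repeating the rumor (initial).
Round 2 — checking thresholds:
  Ben: 1 of 2 neighbours < 2, not yet.
  Fay: 2 of 4 neighbours < 4, not yet.
  Ivy: 2 of 3 neighbours ≥ 1, starts repeating the rumor.
  Nia: 2 of 5 neighbours < 5, not yet.
  Omar: 1 of 2 neighbours < 2, not yet.
Round 3 — no new spreads; cascade stops.

yes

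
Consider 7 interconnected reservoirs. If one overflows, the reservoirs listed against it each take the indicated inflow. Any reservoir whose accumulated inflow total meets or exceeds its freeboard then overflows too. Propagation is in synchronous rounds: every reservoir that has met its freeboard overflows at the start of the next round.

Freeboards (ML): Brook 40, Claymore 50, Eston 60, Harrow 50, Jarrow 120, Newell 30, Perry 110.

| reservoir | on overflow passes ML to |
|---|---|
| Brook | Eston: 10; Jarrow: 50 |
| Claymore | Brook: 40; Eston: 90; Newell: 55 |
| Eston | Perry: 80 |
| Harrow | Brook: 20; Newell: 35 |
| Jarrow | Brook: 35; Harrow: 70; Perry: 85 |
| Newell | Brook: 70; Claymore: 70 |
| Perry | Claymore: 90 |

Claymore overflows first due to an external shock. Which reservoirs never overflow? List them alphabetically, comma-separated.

Round 1 — Claymore overflows (initial).
  Brook: +40 → 40 ≥ 40
  Eston: +90 → 90 ≥ 60
  Newell: +55 → 55 ≥ 30
Round 2 — Brook, Eston, Newell overflow.
  Jarrow: +50 → 50 < 120
  Perry: +80 → 80 < 110
No further overflows.

Harrow, Jarrow, Perry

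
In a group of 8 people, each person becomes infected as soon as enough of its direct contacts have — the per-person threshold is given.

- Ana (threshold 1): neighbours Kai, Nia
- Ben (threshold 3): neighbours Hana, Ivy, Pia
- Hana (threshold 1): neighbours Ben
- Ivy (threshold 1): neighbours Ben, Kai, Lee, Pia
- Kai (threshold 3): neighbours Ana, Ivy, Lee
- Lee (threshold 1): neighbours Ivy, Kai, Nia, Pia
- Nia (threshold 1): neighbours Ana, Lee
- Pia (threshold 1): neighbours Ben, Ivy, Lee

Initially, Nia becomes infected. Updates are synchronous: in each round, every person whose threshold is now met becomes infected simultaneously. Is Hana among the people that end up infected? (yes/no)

no

Round 1 — Nia becomes infected (initial).
Round 2 — checking thresholds:
  Ana: 1 of 2 neighbours ≥ 1, becomes infected.
  Lee: 1 of 4 neighbours ≥ 1, becomes infected.
Round 3 — checking thresholds:
  Ivy: 1 of 4 neighbours ≥ 1, becomes infected.
  Kai: 2 of 3 neighbours < 3, holds.
  Pia: 1 of 3 neighbours ≥ 1, becomes infected.
Round 4 — checking thresholds:
  Ben: 2 of 3 neighbours < 3, holds.
  Kai: 3 of 3 neighbours ≥ 3, becomes infected.
Round 5 — no new infections; cascade stops.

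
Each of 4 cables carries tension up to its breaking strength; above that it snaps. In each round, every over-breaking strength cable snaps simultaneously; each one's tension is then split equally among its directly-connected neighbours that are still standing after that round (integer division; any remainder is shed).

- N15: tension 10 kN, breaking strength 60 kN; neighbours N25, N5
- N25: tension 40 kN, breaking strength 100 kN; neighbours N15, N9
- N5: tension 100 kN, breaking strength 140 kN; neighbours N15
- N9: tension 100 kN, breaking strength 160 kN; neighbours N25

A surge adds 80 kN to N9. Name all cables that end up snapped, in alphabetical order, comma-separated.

Round 1 — N9 at 180 > 160. N9 snaps.
  N9 sheds 180 kN to N25: 180 each.
    N25: 40+180 = 220 > 100
Round 2 — N25 snaps.
  N25 sheds 220 kN to N15: 220 each.
    N15: 10+220 = 230 > 60
Round 3 — N15 snaps.
  N15 sheds 230 kN to N5: 230 each.
    N5: 100+230 = 330 > 140
Round 4 — N5 snaps.
  N5 sheds 330 kN: no online neighbours, lost.
No further breaks.

N15, N25, N5, N9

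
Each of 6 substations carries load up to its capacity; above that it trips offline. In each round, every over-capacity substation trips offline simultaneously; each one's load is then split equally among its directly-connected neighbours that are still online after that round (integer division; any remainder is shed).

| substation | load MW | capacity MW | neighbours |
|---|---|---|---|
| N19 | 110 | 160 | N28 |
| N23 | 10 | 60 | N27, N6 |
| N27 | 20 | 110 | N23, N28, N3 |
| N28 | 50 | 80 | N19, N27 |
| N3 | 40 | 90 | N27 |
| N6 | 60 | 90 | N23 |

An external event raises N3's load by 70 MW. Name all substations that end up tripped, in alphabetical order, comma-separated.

N19, N23, N27, N28, N3, N6

Round 1 — N3 at 110 > 90. N3 trips offline.
  N3 sheds 110 MW to N27: 110 each.
    N27: 20+110 = 130 > 110
Round 2 — N27 trips offline.
  N27 sheds 130 MW to N23, N28: 65 each.
    N23: 10+65 = 75 > 60
    N28: 50+65 = 115 > 80
Round 3 — N23, N28 trip offline.
  N23 sheds 75 MW to N6: 75 each.
    N6: 60+75 = 135 > 90
  N28 sheds 115 MW to N19: 115 each.
    N19: 110+115 = 225 > 160
Round 4 — N19, N6 trip offline.
  N19 sheds 225 MW: no online neighbours, lost.
  N6 sheds 135 MW: no online neighbours, lost.
No further trips.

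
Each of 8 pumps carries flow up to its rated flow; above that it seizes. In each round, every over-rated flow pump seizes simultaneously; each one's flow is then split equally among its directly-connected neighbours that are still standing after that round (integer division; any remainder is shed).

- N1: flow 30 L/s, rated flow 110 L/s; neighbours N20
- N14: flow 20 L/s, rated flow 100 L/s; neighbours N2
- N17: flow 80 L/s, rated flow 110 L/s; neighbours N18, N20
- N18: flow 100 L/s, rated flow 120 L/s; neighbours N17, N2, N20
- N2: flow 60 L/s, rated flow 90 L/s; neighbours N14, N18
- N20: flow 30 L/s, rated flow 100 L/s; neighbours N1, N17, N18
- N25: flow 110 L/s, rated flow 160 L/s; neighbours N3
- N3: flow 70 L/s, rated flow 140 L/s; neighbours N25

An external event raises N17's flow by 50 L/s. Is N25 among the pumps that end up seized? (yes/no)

no

Round 1 — N17 at 130 > 110. N17 seizes.
  N17 sheds 130 L/s to N18, N20: 65 each.
    N18: 100+65 = 165 > 120
    N20: 30+65 = 95 ≤ 100
Round 2 — N18 seizes.
  N18 sheds 165 L/s to N2, N20: 82 each (1 lost).
    N2: 60+82 = 142 > 90
    N20: 95+82 = 177 > 100
Round 3 — N2, N20 seize.
  N2 sheds 142 L/s to N14: 142 each.
    N14: 20+142 = 162 > 100
  N20 sheds 177 L/s to N1: 177 each.
    N1: 30+177 = 207 > 110
Round 4 — N1, N14 seize.
  N1 sheds 207 L/s: no online neighbours, lost.
  N14 sheds 162 L/s: no online neighbours, lost.
No further seizures.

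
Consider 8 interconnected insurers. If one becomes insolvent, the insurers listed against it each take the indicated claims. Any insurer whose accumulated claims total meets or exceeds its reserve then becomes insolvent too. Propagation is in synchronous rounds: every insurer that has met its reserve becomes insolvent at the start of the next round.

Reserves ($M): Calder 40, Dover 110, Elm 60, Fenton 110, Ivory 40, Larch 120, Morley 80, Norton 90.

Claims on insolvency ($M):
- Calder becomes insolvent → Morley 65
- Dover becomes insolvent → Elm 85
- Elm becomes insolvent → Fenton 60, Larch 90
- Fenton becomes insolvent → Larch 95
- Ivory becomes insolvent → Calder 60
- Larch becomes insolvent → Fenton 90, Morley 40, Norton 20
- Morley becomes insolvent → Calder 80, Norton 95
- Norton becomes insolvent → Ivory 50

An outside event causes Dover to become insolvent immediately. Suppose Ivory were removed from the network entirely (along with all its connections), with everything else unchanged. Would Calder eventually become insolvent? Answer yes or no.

With Ivory removed:
Round 1 — Dover becomes insolvent (initial).
  Elm: +85 → 85 ≥ 60
Round 2 — Elm becomes insolvent.
  Fenton: +60 → 60 < 110
  Larch: +90 → 90 < 120
No further insolvencies.

no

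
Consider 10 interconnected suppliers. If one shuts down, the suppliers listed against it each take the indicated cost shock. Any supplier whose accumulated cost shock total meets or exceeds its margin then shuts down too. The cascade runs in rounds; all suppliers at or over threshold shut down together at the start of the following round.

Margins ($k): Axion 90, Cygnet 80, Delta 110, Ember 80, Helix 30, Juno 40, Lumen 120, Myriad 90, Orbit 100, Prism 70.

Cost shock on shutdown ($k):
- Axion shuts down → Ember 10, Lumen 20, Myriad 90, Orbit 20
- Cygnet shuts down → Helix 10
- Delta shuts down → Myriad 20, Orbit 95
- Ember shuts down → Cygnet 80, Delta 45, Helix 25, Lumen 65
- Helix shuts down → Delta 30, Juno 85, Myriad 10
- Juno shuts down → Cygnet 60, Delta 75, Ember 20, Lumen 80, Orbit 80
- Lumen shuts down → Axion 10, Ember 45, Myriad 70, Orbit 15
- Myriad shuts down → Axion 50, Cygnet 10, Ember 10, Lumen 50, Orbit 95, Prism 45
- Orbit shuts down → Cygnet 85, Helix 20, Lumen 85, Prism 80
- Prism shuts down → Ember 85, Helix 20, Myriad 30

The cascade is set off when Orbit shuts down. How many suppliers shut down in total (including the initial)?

Round 1 — Orbit shuts down (initial).
  Cygnet: +85 → 85 ≥ 80
  Helix: +20 → 20 < 30
  Lumen: +85 → 85 < 120
  Prism: +80 → 80 ≥ 70
Round 2 — Cygnet, Prism shut down.
  Ember: +85 → 85 ≥ 80
  Helix: +10+20 → 50 ≥ 30
  Myriad: +30 → 30 < 90
Round 3 — Ember, Helix shut down.
  Delta: +45+30 → 75 < 110
  Juno: +85 → 85 ≥ 40
  Lumen: +65 → 150 ≥ 120
  Myriad: +10 → 40 < 90
Round 4 — Juno, Lumen shut down.
  Axion: +10 → 10 < 90
  Delta: +75 → 150 ≥ 110
  Myriad: +70 → 110 ≥ 90
Round 5 — Delta, Myriad shut down.
  Axion: +50 → 60 < 90
No further shutdowns.

9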